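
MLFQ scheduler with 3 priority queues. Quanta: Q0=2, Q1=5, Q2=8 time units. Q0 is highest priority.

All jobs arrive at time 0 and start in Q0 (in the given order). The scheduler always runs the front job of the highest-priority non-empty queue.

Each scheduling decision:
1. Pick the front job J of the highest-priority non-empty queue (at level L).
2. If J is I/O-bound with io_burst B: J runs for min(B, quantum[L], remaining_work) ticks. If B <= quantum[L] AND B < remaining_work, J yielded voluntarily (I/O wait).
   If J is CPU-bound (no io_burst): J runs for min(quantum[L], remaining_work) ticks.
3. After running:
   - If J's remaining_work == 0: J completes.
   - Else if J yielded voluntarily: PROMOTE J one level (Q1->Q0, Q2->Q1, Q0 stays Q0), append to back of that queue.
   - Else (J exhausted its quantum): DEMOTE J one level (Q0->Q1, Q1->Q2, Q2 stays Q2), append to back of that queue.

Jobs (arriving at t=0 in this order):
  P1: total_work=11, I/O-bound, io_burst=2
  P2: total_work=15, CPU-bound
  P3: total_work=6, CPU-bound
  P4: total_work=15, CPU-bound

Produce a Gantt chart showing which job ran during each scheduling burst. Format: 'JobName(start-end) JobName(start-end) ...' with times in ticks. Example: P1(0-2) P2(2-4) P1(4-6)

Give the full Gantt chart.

Answer: P1(0-2) P2(2-4) P3(4-6) P4(6-8) P1(8-10) P1(10-12) P1(12-14) P1(14-16) P1(16-17) P2(17-22) P3(22-26) P4(26-31) P2(31-39) P4(39-47)

Derivation:
t=0-2: P1@Q0 runs 2, rem=9, I/O yield, promote→Q0. Q0=[P2,P3,P4,P1] Q1=[] Q2=[]
t=2-4: P2@Q0 runs 2, rem=13, quantum used, demote→Q1. Q0=[P3,P4,P1] Q1=[P2] Q2=[]
t=4-6: P3@Q0 runs 2, rem=4, quantum used, demote→Q1. Q0=[P4,P1] Q1=[P2,P3] Q2=[]
t=6-8: P4@Q0 runs 2, rem=13, quantum used, demote→Q1. Q0=[P1] Q1=[P2,P3,P4] Q2=[]
t=8-10: P1@Q0 runs 2, rem=7, I/O yield, promote→Q0. Q0=[P1] Q1=[P2,P3,P4] Q2=[]
t=10-12: P1@Q0 runs 2, rem=5, I/O yield, promote→Q0. Q0=[P1] Q1=[P2,P3,P4] Q2=[]
t=12-14: P1@Q0 runs 2, rem=3, I/O yield, promote→Q0. Q0=[P1] Q1=[P2,P3,P4] Q2=[]
t=14-16: P1@Q0 runs 2, rem=1, I/O yield, promote→Q0. Q0=[P1] Q1=[P2,P3,P4] Q2=[]
t=16-17: P1@Q0 runs 1, rem=0, completes. Q0=[] Q1=[P2,P3,P4] Q2=[]
t=17-22: P2@Q1 runs 5, rem=8, quantum used, demote→Q2. Q0=[] Q1=[P3,P4] Q2=[P2]
t=22-26: P3@Q1 runs 4, rem=0, completes. Q0=[] Q1=[P4] Q2=[P2]
t=26-31: P4@Q1 runs 5, rem=8, quantum used, demote→Q2. Q0=[] Q1=[] Q2=[P2,P4]
t=31-39: P2@Q2 runs 8, rem=0, completes. Q0=[] Q1=[] Q2=[P4]
t=39-47: P4@Q2 runs 8, rem=0, completes. Q0=[] Q1=[] Q2=[]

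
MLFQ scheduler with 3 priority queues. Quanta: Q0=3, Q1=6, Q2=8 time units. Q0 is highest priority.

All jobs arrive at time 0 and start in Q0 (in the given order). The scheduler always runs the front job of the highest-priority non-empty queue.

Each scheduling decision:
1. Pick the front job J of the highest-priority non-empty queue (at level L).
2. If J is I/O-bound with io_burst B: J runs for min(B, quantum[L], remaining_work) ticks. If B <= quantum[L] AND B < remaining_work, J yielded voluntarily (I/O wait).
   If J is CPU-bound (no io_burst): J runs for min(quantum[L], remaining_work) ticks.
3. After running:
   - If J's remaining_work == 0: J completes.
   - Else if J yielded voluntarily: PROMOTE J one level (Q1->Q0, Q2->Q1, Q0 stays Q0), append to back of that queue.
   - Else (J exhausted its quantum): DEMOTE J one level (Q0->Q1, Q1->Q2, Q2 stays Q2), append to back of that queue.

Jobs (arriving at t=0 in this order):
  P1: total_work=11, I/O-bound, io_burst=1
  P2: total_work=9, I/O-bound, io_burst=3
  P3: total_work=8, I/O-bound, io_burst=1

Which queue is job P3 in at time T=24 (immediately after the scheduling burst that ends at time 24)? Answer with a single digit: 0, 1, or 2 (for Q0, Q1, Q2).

Answer: 0

Derivation:
t=0-1: P1@Q0 runs 1, rem=10, I/O yield, promote→Q0. Q0=[P2,P3,P1] Q1=[] Q2=[]
t=1-4: P2@Q0 runs 3, rem=6, I/O yield, promote→Q0. Q0=[P3,P1,P2] Q1=[] Q2=[]
t=4-5: P3@Q0 runs 1, rem=7, I/O yield, promote→Q0. Q0=[P1,P2,P3] Q1=[] Q2=[]
t=5-6: P1@Q0 runs 1, rem=9, I/O yield, promote→Q0. Q0=[P2,P3,P1] Q1=[] Q2=[]
t=6-9: P2@Q0 runs 3, rem=3, I/O yield, promote→Q0. Q0=[P3,P1,P2] Q1=[] Q2=[]
t=9-10: P3@Q0 runs 1, rem=6, I/O yield, promote→Q0. Q0=[P1,P2,P3] Q1=[] Q2=[]
t=10-11: P1@Q0 runs 1, rem=8, I/O yield, promote→Q0. Q0=[P2,P3,P1] Q1=[] Q2=[]
t=11-14: P2@Q0 runs 3, rem=0, completes. Q0=[P3,P1] Q1=[] Q2=[]
t=14-15: P3@Q0 runs 1, rem=5, I/O yield, promote→Q0. Q0=[P1,P3] Q1=[] Q2=[]
t=15-16: P1@Q0 runs 1, rem=7, I/O yield, promote→Q0. Q0=[P3,P1] Q1=[] Q2=[]
t=16-17: P3@Q0 runs 1, rem=4, I/O yield, promote→Q0. Q0=[P1,P3] Q1=[] Q2=[]
t=17-18: P1@Q0 runs 1, rem=6, I/O yield, promote→Q0. Q0=[P3,P1] Q1=[] Q2=[]
t=18-19: P3@Q0 runs 1, rem=3, I/O yield, promote→Q0. Q0=[P1,P3] Q1=[] Q2=[]
t=19-20: P1@Q0 runs 1, rem=5, I/O yield, promote→Q0. Q0=[P3,P1] Q1=[] Q2=[]
t=20-21: P3@Q0 runs 1, rem=2, I/O yield, promote→Q0. Q0=[P1,P3] Q1=[] Q2=[]
t=21-22: P1@Q0 runs 1, rem=4, I/O yield, promote→Q0. Q0=[P3,P1] Q1=[] Q2=[]
t=22-23: P3@Q0 runs 1, rem=1, I/O yield, promote→Q0. Q0=[P1,P3] Q1=[] Q2=[]
t=23-24: P1@Q0 runs 1, rem=3, I/O yield, promote→Q0. Q0=[P3,P1] Q1=[] Q2=[]
t=24-25: P3@Q0 runs 1, rem=0, completes. Q0=[P1] Q1=[] Q2=[]
t=25-26: P1@Q0 runs 1, rem=2, I/O yield, promote→Q0. Q0=[P1] Q1=[] Q2=[]
t=26-27: P1@Q0 runs 1, rem=1, I/O yield, promote→Q0. Q0=[P1] Q1=[] Q2=[]
t=27-28: P1@Q0 runs 1, rem=0, completes. Q0=[] Q1=[] Q2=[]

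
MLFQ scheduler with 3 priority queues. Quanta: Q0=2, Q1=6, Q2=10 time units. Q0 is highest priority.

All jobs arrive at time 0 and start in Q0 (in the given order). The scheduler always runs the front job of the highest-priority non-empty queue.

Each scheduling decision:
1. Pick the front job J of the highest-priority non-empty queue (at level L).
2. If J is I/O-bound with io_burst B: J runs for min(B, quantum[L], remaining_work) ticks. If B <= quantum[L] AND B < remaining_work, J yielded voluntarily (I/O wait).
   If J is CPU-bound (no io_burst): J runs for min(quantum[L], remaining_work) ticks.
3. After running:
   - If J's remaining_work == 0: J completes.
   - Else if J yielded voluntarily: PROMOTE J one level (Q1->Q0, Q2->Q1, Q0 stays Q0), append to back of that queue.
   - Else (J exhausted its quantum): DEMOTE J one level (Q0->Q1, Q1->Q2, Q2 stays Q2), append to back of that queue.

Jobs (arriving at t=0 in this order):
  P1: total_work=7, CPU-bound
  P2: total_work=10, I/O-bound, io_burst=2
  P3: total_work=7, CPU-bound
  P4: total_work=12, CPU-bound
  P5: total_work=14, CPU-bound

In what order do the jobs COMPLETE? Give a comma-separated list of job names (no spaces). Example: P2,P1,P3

t=0-2: P1@Q0 runs 2, rem=5, quantum used, demote→Q1. Q0=[P2,P3,P4,P5] Q1=[P1] Q2=[]
t=2-4: P2@Q0 runs 2, rem=8, I/O yield, promote→Q0. Q0=[P3,P4,P5,P2] Q1=[P1] Q2=[]
t=4-6: P3@Q0 runs 2, rem=5, quantum used, demote→Q1. Q0=[P4,P5,P2] Q1=[P1,P3] Q2=[]
t=6-8: P4@Q0 runs 2, rem=10, quantum used, demote→Q1. Q0=[P5,P2] Q1=[P1,P3,P4] Q2=[]
t=8-10: P5@Q0 runs 2, rem=12, quantum used, demote→Q1. Q0=[P2] Q1=[P1,P3,P4,P5] Q2=[]
t=10-12: P2@Q0 runs 2, rem=6, I/O yield, promote→Q0. Q0=[P2] Q1=[P1,P3,P4,P5] Q2=[]
t=12-14: P2@Q0 runs 2, rem=4, I/O yield, promote→Q0. Q0=[P2] Q1=[P1,P3,P4,P5] Q2=[]
t=14-16: P2@Q0 runs 2, rem=2, I/O yield, promote→Q0. Q0=[P2] Q1=[P1,P3,P4,P5] Q2=[]
t=16-18: P2@Q0 runs 2, rem=0, completes. Q0=[] Q1=[P1,P3,P4,P5] Q2=[]
t=18-23: P1@Q1 runs 5, rem=0, completes. Q0=[] Q1=[P3,P4,P5] Q2=[]
t=23-28: P3@Q1 runs 5, rem=0, completes. Q0=[] Q1=[P4,P5] Q2=[]
t=28-34: P4@Q1 runs 6, rem=4, quantum used, demote→Q2. Q0=[] Q1=[P5] Q2=[P4]
t=34-40: P5@Q1 runs 6, rem=6, quantum used, demote→Q2. Q0=[] Q1=[] Q2=[P4,P5]
t=40-44: P4@Q2 runs 4, rem=0, completes. Q0=[] Q1=[] Q2=[P5]
t=44-50: P5@Q2 runs 6, rem=0, completes. Q0=[] Q1=[] Q2=[]

Answer: P2,P1,P3,P4,P5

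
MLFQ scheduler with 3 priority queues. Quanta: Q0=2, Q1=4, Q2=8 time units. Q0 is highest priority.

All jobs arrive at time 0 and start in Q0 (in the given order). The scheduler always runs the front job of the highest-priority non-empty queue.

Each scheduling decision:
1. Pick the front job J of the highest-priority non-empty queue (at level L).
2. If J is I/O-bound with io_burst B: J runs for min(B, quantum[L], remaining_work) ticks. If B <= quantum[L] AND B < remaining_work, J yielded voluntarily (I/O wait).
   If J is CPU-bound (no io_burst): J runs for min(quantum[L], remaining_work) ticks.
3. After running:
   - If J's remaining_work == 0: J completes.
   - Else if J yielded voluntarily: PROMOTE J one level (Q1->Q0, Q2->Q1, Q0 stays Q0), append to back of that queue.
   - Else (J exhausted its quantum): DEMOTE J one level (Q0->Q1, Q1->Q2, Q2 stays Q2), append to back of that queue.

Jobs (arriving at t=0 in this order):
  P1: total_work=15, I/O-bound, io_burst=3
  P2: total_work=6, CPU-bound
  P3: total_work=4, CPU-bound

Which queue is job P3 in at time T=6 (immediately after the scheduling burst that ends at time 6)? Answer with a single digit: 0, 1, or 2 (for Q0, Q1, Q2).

Answer: 1

Derivation:
t=0-2: P1@Q0 runs 2, rem=13, quantum used, demote→Q1. Q0=[P2,P3] Q1=[P1] Q2=[]
t=2-4: P2@Q0 runs 2, rem=4, quantum used, demote→Q1. Q0=[P3] Q1=[P1,P2] Q2=[]
t=4-6: P3@Q0 runs 2, rem=2, quantum used, demote→Q1. Q0=[] Q1=[P1,P2,P3] Q2=[]
t=6-9: P1@Q1 runs 3, rem=10, I/O yield, promote→Q0. Q0=[P1] Q1=[P2,P3] Q2=[]
t=9-11: P1@Q0 runs 2, rem=8, quantum used, demote→Q1. Q0=[] Q1=[P2,P3,P1] Q2=[]
t=11-15: P2@Q1 runs 4, rem=0, completes. Q0=[] Q1=[P3,P1] Q2=[]
t=15-17: P3@Q1 runs 2, rem=0, completes. Q0=[] Q1=[P1] Q2=[]
t=17-20: P1@Q1 runs 3, rem=5, I/O yield, promote→Q0. Q0=[P1] Q1=[] Q2=[]
t=20-22: P1@Q0 runs 2, rem=3, quantum used, demote→Q1. Q0=[] Q1=[P1] Q2=[]
t=22-25: P1@Q1 runs 3, rem=0, completes. Q0=[] Q1=[] Q2=[]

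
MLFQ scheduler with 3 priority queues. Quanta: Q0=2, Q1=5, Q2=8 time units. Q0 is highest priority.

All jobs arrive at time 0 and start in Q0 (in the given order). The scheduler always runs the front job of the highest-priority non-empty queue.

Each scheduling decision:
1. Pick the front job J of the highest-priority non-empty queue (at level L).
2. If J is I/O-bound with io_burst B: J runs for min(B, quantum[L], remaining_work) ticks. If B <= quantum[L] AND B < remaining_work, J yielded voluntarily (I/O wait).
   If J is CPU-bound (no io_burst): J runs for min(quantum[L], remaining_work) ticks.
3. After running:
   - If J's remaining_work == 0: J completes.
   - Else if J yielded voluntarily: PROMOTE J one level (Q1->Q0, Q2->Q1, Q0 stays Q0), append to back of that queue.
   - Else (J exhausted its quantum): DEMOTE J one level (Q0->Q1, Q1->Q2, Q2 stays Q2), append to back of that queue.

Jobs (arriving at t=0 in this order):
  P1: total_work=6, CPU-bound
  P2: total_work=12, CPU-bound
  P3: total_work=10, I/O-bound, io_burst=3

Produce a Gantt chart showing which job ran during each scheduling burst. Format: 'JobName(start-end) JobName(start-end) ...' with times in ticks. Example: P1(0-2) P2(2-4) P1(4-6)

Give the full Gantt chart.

t=0-2: P1@Q0 runs 2, rem=4, quantum used, demote→Q1. Q0=[P2,P3] Q1=[P1] Q2=[]
t=2-4: P2@Q0 runs 2, rem=10, quantum used, demote→Q1. Q0=[P3] Q1=[P1,P2] Q2=[]
t=4-6: P3@Q0 runs 2, rem=8, quantum used, demote→Q1. Q0=[] Q1=[P1,P2,P3] Q2=[]
t=6-10: P1@Q1 runs 4, rem=0, completes. Q0=[] Q1=[P2,P3] Q2=[]
t=10-15: P2@Q1 runs 5, rem=5, quantum used, demote→Q2. Q0=[] Q1=[P3] Q2=[P2]
t=15-18: P3@Q1 runs 3, rem=5, I/O yield, promote→Q0. Q0=[P3] Q1=[] Q2=[P2]
t=18-20: P3@Q0 runs 2, rem=3, quantum used, demote→Q1. Q0=[] Q1=[P3] Q2=[P2]
t=20-23: P3@Q1 runs 3, rem=0, completes. Q0=[] Q1=[] Q2=[P2]
t=23-28: P2@Q2 runs 5, rem=0, completes. Q0=[] Q1=[] Q2=[]

Answer: P1(0-2) P2(2-4) P3(4-6) P1(6-10) P2(10-15) P3(15-18) P3(18-20) P3(20-23) P2(23-28)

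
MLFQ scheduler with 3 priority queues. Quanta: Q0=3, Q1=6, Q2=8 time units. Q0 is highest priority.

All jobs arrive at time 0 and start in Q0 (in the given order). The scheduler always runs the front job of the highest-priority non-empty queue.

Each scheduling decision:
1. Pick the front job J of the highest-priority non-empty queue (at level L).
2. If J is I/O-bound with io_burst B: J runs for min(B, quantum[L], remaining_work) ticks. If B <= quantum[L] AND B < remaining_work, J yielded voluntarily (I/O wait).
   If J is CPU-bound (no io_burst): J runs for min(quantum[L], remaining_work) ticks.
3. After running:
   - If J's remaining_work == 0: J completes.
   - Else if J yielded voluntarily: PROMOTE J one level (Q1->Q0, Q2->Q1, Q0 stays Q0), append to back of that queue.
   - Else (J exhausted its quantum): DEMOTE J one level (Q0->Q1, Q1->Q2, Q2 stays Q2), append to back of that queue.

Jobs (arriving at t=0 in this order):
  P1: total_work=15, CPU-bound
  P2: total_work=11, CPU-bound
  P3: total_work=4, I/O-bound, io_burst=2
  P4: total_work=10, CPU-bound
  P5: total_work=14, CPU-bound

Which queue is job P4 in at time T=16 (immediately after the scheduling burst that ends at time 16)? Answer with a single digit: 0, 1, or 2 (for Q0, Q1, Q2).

Answer: 1

Derivation:
t=0-3: P1@Q0 runs 3, rem=12, quantum used, demote→Q1. Q0=[P2,P3,P4,P5] Q1=[P1] Q2=[]
t=3-6: P2@Q0 runs 3, rem=8, quantum used, demote→Q1. Q0=[P3,P4,P5] Q1=[P1,P2] Q2=[]
t=6-8: P3@Q0 runs 2, rem=2, I/O yield, promote→Q0. Q0=[P4,P5,P3] Q1=[P1,P2] Q2=[]
t=8-11: P4@Q0 runs 3, rem=7, quantum used, demote→Q1. Q0=[P5,P3] Q1=[P1,P2,P4] Q2=[]
t=11-14: P5@Q0 runs 3, rem=11, quantum used, demote→Q1. Q0=[P3] Q1=[P1,P2,P4,P5] Q2=[]
t=14-16: P3@Q0 runs 2, rem=0, completes. Q0=[] Q1=[P1,P2,P4,P5] Q2=[]
t=16-22: P1@Q1 runs 6, rem=6, quantum used, demote→Q2. Q0=[] Q1=[P2,P4,P5] Q2=[P1]
t=22-28: P2@Q1 runs 6, rem=2, quantum used, demote→Q2. Q0=[] Q1=[P4,P5] Q2=[P1,P2]
t=28-34: P4@Q1 runs 6, rem=1, quantum used, demote→Q2. Q0=[] Q1=[P5] Q2=[P1,P2,P4]
t=34-40: P5@Q1 runs 6, rem=5, quantum used, demote→Q2. Q0=[] Q1=[] Q2=[P1,P2,P4,P5]
t=40-46: P1@Q2 runs 6, rem=0, completes. Q0=[] Q1=[] Q2=[P2,P4,P5]
t=46-48: P2@Q2 runs 2, rem=0, completes. Q0=[] Q1=[] Q2=[P4,P5]
t=48-49: P4@Q2 runs 1, rem=0, completes. Q0=[] Q1=[] Q2=[P5]
t=49-54: P5@Q2 runs 5, rem=0, completes. Q0=[] Q1=[] Q2=[]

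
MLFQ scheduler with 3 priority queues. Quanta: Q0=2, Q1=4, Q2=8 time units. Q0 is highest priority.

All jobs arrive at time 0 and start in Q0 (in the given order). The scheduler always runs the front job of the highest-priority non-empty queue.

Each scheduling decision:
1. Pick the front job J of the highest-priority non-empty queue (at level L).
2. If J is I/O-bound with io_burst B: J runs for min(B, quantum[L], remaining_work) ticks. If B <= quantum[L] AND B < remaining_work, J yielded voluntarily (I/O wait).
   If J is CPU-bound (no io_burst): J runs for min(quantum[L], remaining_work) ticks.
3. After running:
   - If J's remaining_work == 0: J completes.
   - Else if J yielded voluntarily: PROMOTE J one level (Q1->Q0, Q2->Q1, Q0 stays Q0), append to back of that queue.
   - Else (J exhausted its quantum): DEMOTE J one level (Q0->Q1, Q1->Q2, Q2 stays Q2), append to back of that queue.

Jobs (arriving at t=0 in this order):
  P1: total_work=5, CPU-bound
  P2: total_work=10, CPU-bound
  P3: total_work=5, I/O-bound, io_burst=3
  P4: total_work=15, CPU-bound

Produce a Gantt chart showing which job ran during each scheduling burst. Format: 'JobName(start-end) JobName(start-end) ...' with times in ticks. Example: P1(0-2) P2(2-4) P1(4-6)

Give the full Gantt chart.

Answer: P1(0-2) P2(2-4) P3(4-6) P4(6-8) P1(8-11) P2(11-15) P3(15-18) P4(18-22) P2(22-26) P4(26-34) P4(34-35)

Derivation:
t=0-2: P1@Q0 runs 2, rem=3, quantum used, demote→Q1. Q0=[P2,P3,P4] Q1=[P1] Q2=[]
t=2-4: P2@Q0 runs 2, rem=8, quantum used, demote→Q1. Q0=[P3,P4] Q1=[P1,P2] Q2=[]
t=4-6: P3@Q0 runs 2, rem=3, quantum used, demote→Q1. Q0=[P4] Q1=[P1,P2,P3] Q2=[]
t=6-8: P4@Q0 runs 2, rem=13, quantum used, demote→Q1. Q0=[] Q1=[P1,P2,P3,P4] Q2=[]
t=8-11: P1@Q1 runs 3, rem=0, completes. Q0=[] Q1=[P2,P3,P4] Q2=[]
t=11-15: P2@Q1 runs 4, rem=4, quantum used, demote→Q2. Q0=[] Q1=[P3,P4] Q2=[P2]
t=15-18: P3@Q1 runs 3, rem=0, completes. Q0=[] Q1=[P4] Q2=[P2]
t=18-22: P4@Q1 runs 4, rem=9, quantum used, demote→Q2. Q0=[] Q1=[] Q2=[P2,P4]
t=22-26: P2@Q2 runs 4, rem=0, completes. Q0=[] Q1=[] Q2=[P4]
t=26-34: P4@Q2 runs 8, rem=1, quantum used, demote→Q2. Q0=[] Q1=[] Q2=[P4]
t=34-35: P4@Q2 runs 1, rem=0, completes. Q0=[] Q1=[] Q2=[]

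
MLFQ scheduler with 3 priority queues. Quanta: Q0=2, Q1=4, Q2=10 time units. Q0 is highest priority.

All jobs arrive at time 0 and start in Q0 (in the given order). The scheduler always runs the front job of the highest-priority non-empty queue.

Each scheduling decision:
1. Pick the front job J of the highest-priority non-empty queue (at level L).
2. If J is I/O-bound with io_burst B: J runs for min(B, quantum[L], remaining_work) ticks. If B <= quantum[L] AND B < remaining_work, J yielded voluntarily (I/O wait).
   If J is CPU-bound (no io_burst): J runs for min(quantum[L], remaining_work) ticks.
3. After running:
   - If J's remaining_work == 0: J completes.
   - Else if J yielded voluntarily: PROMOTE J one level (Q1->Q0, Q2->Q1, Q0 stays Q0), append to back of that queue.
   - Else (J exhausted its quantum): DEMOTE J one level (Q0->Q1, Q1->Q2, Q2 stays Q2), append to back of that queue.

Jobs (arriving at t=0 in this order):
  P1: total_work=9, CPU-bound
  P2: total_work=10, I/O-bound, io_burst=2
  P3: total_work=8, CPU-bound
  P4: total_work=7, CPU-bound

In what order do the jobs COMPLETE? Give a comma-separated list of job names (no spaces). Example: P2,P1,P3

t=0-2: P1@Q0 runs 2, rem=7, quantum used, demote→Q1. Q0=[P2,P3,P4] Q1=[P1] Q2=[]
t=2-4: P2@Q0 runs 2, rem=8, I/O yield, promote→Q0. Q0=[P3,P4,P2] Q1=[P1] Q2=[]
t=4-6: P3@Q0 runs 2, rem=6, quantum used, demote→Q1. Q0=[P4,P2] Q1=[P1,P3] Q2=[]
t=6-8: P4@Q0 runs 2, rem=5, quantum used, demote→Q1. Q0=[P2] Q1=[P1,P3,P4] Q2=[]
t=8-10: P2@Q0 runs 2, rem=6, I/O yield, promote→Q0. Q0=[P2] Q1=[P1,P3,P4] Q2=[]
t=10-12: P2@Q0 runs 2, rem=4, I/O yield, promote→Q0. Q0=[P2] Q1=[P1,P3,P4] Q2=[]
t=12-14: P2@Q0 runs 2, rem=2, I/O yield, promote→Q0. Q0=[P2] Q1=[P1,P3,P4] Q2=[]
t=14-16: P2@Q0 runs 2, rem=0, completes. Q0=[] Q1=[P1,P3,P4] Q2=[]
t=16-20: P1@Q1 runs 4, rem=3, quantum used, demote→Q2. Q0=[] Q1=[P3,P4] Q2=[P1]
t=20-24: P3@Q1 runs 4, rem=2, quantum used, demote→Q2. Q0=[] Q1=[P4] Q2=[P1,P3]
t=24-28: P4@Q1 runs 4, rem=1, quantum used, demote→Q2. Q0=[] Q1=[] Q2=[P1,P3,P4]
t=28-31: P1@Q2 runs 3, rem=0, completes. Q0=[] Q1=[] Q2=[P3,P4]
t=31-33: P3@Q2 runs 2, rem=0, completes. Q0=[] Q1=[] Q2=[P4]
t=33-34: P4@Q2 runs 1, rem=0, completes. Q0=[] Q1=[] Q2=[]

Answer: P2,P1,P3,P4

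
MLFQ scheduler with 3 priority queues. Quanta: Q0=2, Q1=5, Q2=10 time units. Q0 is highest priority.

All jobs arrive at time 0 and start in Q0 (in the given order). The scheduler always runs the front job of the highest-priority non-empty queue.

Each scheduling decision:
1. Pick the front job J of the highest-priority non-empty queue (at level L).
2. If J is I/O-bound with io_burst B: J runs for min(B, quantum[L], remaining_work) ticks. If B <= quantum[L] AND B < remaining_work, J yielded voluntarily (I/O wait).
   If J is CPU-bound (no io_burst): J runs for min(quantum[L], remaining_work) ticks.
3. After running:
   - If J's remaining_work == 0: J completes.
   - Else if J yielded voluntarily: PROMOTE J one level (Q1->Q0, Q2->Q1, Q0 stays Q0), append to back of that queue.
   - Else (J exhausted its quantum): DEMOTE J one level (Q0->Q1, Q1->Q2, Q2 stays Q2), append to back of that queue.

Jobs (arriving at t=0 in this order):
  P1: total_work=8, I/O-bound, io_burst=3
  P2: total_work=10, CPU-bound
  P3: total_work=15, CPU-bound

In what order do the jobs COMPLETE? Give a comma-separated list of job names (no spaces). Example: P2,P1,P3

t=0-2: P1@Q0 runs 2, rem=6, quantum used, demote→Q1. Q0=[P2,P3] Q1=[P1] Q2=[]
t=2-4: P2@Q0 runs 2, rem=8, quantum used, demote→Q1. Q0=[P3] Q1=[P1,P2] Q2=[]
t=4-6: P3@Q0 runs 2, rem=13, quantum used, demote→Q1. Q0=[] Q1=[P1,P2,P3] Q2=[]
t=6-9: P1@Q1 runs 3, rem=3, I/O yield, promote→Q0. Q0=[P1] Q1=[P2,P3] Q2=[]
t=9-11: P1@Q0 runs 2, rem=1, quantum used, demote→Q1. Q0=[] Q1=[P2,P3,P1] Q2=[]
t=11-16: P2@Q1 runs 5, rem=3, quantum used, demote→Q2. Q0=[] Q1=[P3,P1] Q2=[P2]
t=16-21: P3@Q1 runs 5, rem=8, quantum used, demote→Q2. Q0=[] Q1=[P1] Q2=[P2,P3]
t=21-22: P1@Q1 runs 1, rem=0, completes. Q0=[] Q1=[] Q2=[P2,P3]
t=22-25: P2@Q2 runs 3, rem=0, completes. Q0=[] Q1=[] Q2=[P3]
t=25-33: P3@Q2 runs 8, rem=0, completes. Q0=[] Q1=[] Q2=[]

Answer: P1,P2,P3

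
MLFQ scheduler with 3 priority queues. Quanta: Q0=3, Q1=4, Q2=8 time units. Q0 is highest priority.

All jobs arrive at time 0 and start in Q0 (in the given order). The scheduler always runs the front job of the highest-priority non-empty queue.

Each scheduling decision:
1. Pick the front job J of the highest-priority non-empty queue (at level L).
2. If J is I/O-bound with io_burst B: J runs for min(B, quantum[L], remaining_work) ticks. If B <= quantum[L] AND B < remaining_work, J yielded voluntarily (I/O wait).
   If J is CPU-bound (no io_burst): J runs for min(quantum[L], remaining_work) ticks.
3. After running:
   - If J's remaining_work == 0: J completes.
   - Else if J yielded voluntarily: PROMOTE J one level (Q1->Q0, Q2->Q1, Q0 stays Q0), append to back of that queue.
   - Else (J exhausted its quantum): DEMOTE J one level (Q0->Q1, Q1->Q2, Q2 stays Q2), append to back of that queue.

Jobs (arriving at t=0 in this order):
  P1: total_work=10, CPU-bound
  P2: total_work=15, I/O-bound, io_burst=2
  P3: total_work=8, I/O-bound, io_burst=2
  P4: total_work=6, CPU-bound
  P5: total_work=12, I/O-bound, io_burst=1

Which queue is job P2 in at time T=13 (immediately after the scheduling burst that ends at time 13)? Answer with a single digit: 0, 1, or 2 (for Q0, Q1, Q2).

t=0-3: P1@Q0 runs 3, rem=7, quantum used, demote→Q1. Q0=[P2,P3,P4,P5] Q1=[P1] Q2=[]
t=3-5: P2@Q0 runs 2, rem=13, I/O yield, promote→Q0. Q0=[P3,P4,P5,P2] Q1=[P1] Q2=[]
t=5-7: P3@Q0 runs 2, rem=6, I/O yield, promote→Q0. Q0=[P4,P5,P2,P3] Q1=[P1] Q2=[]
t=7-10: P4@Q0 runs 3, rem=3, quantum used, demote→Q1. Q0=[P5,P2,P3] Q1=[P1,P4] Q2=[]
t=10-11: P5@Q0 runs 1, rem=11, I/O yield, promote→Q0. Q0=[P2,P3,P5] Q1=[P1,P4] Q2=[]
t=11-13: P2@Q0 runs 2, rem=11, I/O yield, promote→Q0. Q0=[P3,P5,P2] Q1=[P1,P4] Q2=[]
t=13-15: P3@Q0 runs 2, rem=4, I/O yield, promote→Q0. Q0=[P5,P2,P3] Q1=[P1,P4] Q2=[]
t=15-16: P5@Q0 runs 1, rem=10, I/O yield, promote→Q0. Q0=[P2,P3,P5] Q1=[P1,P4] Q2=[]
t=16-18: P2@Q0 runs 2, rem=9, I/O yield, promote→Q0. Q0=[P3,P5,P2] Q1=[P1,P4] Q2=[]
t=18-20: P3@Q0 runs 2, rem=2, I/O yield, promote→Q0. Q0=[P5,P2,P3] Q1=[P1,P4] Q2=[]
t=20-21: P5@Q0 runs 1, rem=9, I/O yield, promote→Q0. Q0=[P2,P3,P5] Q1=[P1,P4] Q2=[]
t=21-23: P2@Q0 runs 2, rem=7, I/O yield, promote→Q0. Q0=[P3,P5,P2] Q1=[P1,P4] Q2=[]
t=23-25: P3@Q0 runs 2, rem=0, completes. Q0=[P5,P2] Q1=[P1,P4] Q2=[]
t=25-26: P5@Q0 runs 1, rem=8, I/O yield, promote→Q0. Q0=[P2,P5] Q1=[P1,P4] Q2=[]
t=26-28: P2@Q0 runs 2, rem=5, I/O yield, promote→Q0. Q0=[P5,P2] Q1=[P1,P4] Q2=[]
t=28-29: P5@Q0 runs 1, rem=7, I/O yield, promote→Q0. Q0=[P2,P5] Q1=[P1,P4] Q2=[]
t=29-31: P2@Q0 runs 2, rem=3, I/O yield, promote→Q0. Q0=[P5,P2] Q1=[P1,P4] Q2=[]
t=31-32: P5@Q0 runs 1, rem=6, I/O yield, promote→Q0. Q0=[P2,P5] Q1=[P1,P4] Q2=[]
t=32-34: P2@Q0 runs 2, rem=1, I/O yield, promote→Q0. Q0=[P5,P2] Q1=[P1,P4] Q2=[]
t=34-35: P5@Q0 runs 1, rem=5, I/O yield, promote→Q0. Q0=[P2,P5] Q1=[P1,P4] Q2=[]
t=35-36: P2@Q0 runs 1, rem=0, completes. Q0=[P5] Q1=[P1,P4] Q2=[]
t=36-37: P5@Q0 runs 1, rem=4, I/O yield, promote→Q0. Q0=[P5] Q1=[P1,P4] Q2=[]
t=37-38: P5@Q0 runs 1, rem=3, I/O yield, promote→Q0. Q0=[P5] Q1=[P1,P4] Q2=[]
t=38-39: P5@Q0 runs 1, rem=2, I/O yield, promote→Q0. Q0=[P5] Q1=[P1,P4] Q2=[]
t=39-40: P5@Q0 runs 1, rem=1, I/O yield, promote→Q0. Q0=[P5] Q1=[P1,P4] Q2=[]
t=40-41: P5@Q0 runs 1, rem=0, completes. Q0=[] Q1=[P1,P4] Q2=[]
t=41-45: P1@Q1 runs 4, rem=3, quantum used, demote→Q2. Q0=[] Q1=[P4] Q2=[P1]
t=45-48: P4@Q1 runs 3, rem=0, completes. Q0=[] Q1=[] Q2=[P1]
t=48-51: P1@Q2 runs 3, rem=0, completes. Q0=[] Q1=[] Q2=[]

Answer: 0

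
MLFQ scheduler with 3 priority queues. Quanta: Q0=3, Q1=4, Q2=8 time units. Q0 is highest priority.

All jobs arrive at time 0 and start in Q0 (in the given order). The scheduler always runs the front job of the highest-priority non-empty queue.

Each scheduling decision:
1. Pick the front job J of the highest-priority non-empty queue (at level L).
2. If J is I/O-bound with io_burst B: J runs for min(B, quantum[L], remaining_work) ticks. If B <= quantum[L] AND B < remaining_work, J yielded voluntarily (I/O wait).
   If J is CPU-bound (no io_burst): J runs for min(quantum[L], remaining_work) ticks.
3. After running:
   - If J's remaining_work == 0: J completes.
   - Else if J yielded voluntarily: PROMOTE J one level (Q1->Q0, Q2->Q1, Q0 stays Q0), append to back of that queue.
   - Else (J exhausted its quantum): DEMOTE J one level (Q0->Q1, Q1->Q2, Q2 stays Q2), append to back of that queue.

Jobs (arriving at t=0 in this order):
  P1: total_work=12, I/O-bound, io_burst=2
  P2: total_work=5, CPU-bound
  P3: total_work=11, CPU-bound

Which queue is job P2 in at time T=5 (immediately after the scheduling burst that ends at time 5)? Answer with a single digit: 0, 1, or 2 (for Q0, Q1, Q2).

Answer: 1

Derivation:
t=0-2: P1@Q0 runs 2, rem=10, I/O yield, promote→Q0. Q0=[P2,P3,P1] Q1=[] Q2=[]
t=2-5: P2@Q0 runs 3, rem=2, quantum used, demote→Q1. Q0=[P3,P1] Q1=[P2] Q2=[]
t=5-8: P3@Q0 runs 3, rem=8, quantum used, demote→Q1. Q0=[P1] Q1=[P2,P3] Q2=[]
t=8-10: P1@Q0 runs 2, rem=8, I/O yield, promote→Q0. Q0=[P1] Q1=[P2,P3] Q2=[]
t=10-12: P1@Q0 runs 2, rem=6, I/O yield, promote→Q0. Q0=[P1] Q1=[P2,P3] Q2=[]
t=12-14: P1@Q0 runs 2, rem=4, I/O yield, promote→Q0. Q0=[P1] Q1=[P2,P3] Q2=[]
t=14-16: P1@Q0 runs 2, rem=2, I/O yield, promote→Q0. Q0=[P1] Q1=[P2,P3] Q2=[]
t=16-18: P1@Q0 runs 2, rem=0, completes. Q0=[] Q1=[P2,P3] Q2=[]
t=18-20: P2@Q1 runs 2, rem=0, completes. Q0=[] Q1=[P3] Q2=[]
t=20-24: P3@Q1 runs 4, rem=4, quantum used, demote→Q2. Q0=[] Q1=[] Q2=[P3]
t=24-28: P3@Q2 runs 4, rem=0, completes. Q0=[] Q1=[] Q2=[]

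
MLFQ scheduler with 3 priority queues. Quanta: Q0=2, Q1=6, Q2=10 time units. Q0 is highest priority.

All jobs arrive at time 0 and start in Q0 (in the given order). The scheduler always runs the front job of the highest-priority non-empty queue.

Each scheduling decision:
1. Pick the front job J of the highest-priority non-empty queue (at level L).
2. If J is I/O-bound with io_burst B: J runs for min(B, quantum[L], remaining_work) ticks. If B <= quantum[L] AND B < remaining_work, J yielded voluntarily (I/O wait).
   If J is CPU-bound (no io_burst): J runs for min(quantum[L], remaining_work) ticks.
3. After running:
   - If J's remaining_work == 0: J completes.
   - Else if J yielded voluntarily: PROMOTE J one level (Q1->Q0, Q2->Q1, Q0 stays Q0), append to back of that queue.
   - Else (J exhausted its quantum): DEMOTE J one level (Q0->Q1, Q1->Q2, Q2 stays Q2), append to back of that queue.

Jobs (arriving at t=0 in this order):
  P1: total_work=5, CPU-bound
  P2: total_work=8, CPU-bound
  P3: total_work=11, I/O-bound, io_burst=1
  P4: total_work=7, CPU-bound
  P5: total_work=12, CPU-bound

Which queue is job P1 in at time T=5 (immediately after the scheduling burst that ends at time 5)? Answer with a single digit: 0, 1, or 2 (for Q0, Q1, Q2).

Answer: 1

Derivation:
t=0-2: P1@Q0 runs 2, rem=3, quantum used, demote→Q1. Q0=[P2,P3,P4,P5] Q1=[P1] Q2=[]
t=2-4: P2@Q0 runs 2, rem=6, quantum used, demote→Q1. Q0=[P3,P4,P5] Q1=[P1,P2] Q2=[]
t=4-5: P3@Q0 runs 1, rem=10, I/O yield, promote→Q0. Q0=[P4,P5,P3] Q1=[P1,P2] Q2=[]
t=5-7: P4@Q0 runs 2, rem=5, quantum used, demote→Q1. Q0=[P5,P3] Q1=[P1,P2,P4] Q2=[]
t=7-9: P5@Q0 runs 2, rem=10, quantum used, demote→Q1. Q0=[P3] Q1=[P1,P2,P4,P5] Q2=[]
t=9-10: P3@Q0 runs 1, rem=9, I/O yield, promote→Q0. Q0=[P3] Q1=[P1,P2,P4,P5] Q2=[]
t=10-11: P3@Q0 runs 1, rem=8, I/O yield, promote→Q0. Q0=[P3] Q1=[P1,P2,P4,P5] Q2=[]
t=11-12: P3@Q0 runs 1, rem=7, I/O yield, promote→Q0. Q0=[P3] Q1=[P1,P2,P4,P5] Q2=[]
t=12-13: P3@Q0 runs 1, rem=6, I/O yield, promote→Q0. Q0=[P3] Q1=[P1,P2,P4,P5] Q2=[]
t=13-14: P3@Q0 runs 1, rem=5, I/O yield, promote→Q0. Q0=[P3] Q1=[P1,P2,P4,P5] Q2=[]
t=14-15: P3@Q0 runs 1, rem=4, I/O yield, promote→Q0. Q0=[P3] Q1=[P1,P2,P4,P5] Q2=[]
t=15-16: P3@Q0 runs 1, rem=3, I/O yield, promote→Q0. Q0=[P3] Q1=[P1,P2,P4,P5] Q2=[]
t=16-17: P3@Q0 runs 1, rem=2, I/O yield, promote→Q0. Q0=[P3] Q1=[P1,P2,P4,P5] Q2=[]
t=17-18: P3@Q0 runs 1, rem=1, I/O yield, promote→Q0. Q0=[P3] Q1=[P1,P2,P4,P5] Q2=[]
t=18-19: P3@Q0 runs 1, rem=0, completes. Q0=[] Q1=[P1,P2,P4,P5] Q2=[]
t=19-22: P1@Q1 runs 3, rem=0, completes. Q0=[] Q1=[P2,P4,P5] Q2=[]
t=22-28: P2@Q1 runs 6, rem=0, completes. Q0=[] Q1=[P4,P5] Q2=[]
t=28-33: P4@Q1 runs 5, rem=0, completes. Q0=[] Q1=[P5] Q2=[]
t=33-39: P5@Q1 runs 6, rem=4, quantum used, demote→Q2. Q0=[] Q1=[] Q2=[P5]
t=39-43: P5@Q2 runs 4, rem=0, completes. Q0=[] Q1=[] Q2=[]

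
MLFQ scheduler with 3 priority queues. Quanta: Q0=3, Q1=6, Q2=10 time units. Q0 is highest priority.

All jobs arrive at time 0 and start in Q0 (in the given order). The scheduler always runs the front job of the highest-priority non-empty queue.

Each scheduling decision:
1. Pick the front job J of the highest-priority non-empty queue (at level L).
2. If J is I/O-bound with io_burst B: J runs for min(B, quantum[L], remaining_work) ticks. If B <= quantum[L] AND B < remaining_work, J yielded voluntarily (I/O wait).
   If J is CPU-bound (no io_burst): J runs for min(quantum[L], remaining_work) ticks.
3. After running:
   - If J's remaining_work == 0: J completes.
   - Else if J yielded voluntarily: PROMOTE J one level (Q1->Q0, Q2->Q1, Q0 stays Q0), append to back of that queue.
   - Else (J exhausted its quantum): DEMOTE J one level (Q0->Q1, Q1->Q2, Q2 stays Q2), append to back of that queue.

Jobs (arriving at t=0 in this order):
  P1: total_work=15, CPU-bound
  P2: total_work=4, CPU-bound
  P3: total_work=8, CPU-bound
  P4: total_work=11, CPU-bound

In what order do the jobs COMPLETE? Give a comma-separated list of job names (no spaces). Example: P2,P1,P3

t=0-3: P1@Q0 runs 3, rem=12, quantum used, demote→Q1. Q0=[P2,P3,P4] Q1=[P1] Q2=[]
t=3-6: P2@Q0 runs 3, rem=1, quantum used, demote→Q1. Q0=[P3,P4] Q1=[P1,P2] Q2=[]
t=6-9: P3@Q0 runs 3, rem=5, quantum used, demote→Q1. Q0=[P4] Q1=[P1,P2,P3] Q2=[]
t=9-12: P4@Q0 runs 3, rem=8, quantum used, demote→Q1. Q0=[] Q1=[P1,P2,P3,P4] Q2=[]
t=12-18: P1@Q1 runs 6, rem=6, quantum used, demote→Q2. Q0=[] Q1=[P2,P3,P4] Q2=[P1]
t=18-19: P2@Q1 runs 1, rem=0, completes. Q0=[] Q1=[P3,P4] Q2=[P1]
t=19-24: P3@Q1 runs 5, rem=0, completes. Q0=[] Q1=[P4] Q2=[P1]
t=24-30: P4@Q1 runs 6, rem=2, quantum used, demote→Q2. Q0=[] Q1=[] Q2=[P1,P4]
t=30-36: P1@Q2 runs 6, rem=0, completes. Q0=[] Q1=[] Q2=[P4]
t=36-38: P4@Q2 runs 2, rem=0, completes. Q0=[] Q1=[] Q2=[]

Answer: P2,P3,P1,P4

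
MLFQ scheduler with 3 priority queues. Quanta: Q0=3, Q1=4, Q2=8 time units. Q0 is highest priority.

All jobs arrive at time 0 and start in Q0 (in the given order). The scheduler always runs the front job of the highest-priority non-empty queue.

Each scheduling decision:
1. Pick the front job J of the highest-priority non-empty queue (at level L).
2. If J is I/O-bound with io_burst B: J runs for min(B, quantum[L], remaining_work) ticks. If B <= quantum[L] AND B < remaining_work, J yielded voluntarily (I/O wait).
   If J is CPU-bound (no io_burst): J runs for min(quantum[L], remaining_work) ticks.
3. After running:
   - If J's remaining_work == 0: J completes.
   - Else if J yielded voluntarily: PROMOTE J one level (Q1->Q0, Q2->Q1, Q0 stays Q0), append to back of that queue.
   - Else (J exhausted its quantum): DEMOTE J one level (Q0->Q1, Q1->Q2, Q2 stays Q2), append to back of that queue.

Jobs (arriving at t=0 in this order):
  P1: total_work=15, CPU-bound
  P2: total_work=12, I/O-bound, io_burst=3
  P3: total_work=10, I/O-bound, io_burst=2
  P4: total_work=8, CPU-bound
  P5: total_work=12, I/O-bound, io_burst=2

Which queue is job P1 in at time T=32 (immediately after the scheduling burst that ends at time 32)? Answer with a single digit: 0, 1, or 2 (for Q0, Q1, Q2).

t=0-3: P1@Q0 runs 3, rem=12, quantum used, demote→Q1. Q0=[P2,P3,P4,P5] Q1=[P1] Q2=[]
t=3-6: P2@Q0 runs 3, rem=9, I/O yield, promote→Q0. Q0=[P3,P4,P5,P2] Q1=[P1] Q2=[]
t=6-8: P3@Q0 runs 2, rem=8, I/O yield, promote→Q0. Q0=[P4,P5,P2,P3] Q1=[P1] Q2=[]
t=8-11: P4@Q0 runs 3, rem=5, quantum used, demote→Q1. Q0=[P5,P2,P3] Q1=[P1,P4] Q2=[]
t=11-13: P5@Q0 runs 2, rem=10, I/O yield, promote→Q0. Q0=[P2,P3,P5] Q1=[P1,P4] Q2=[]
t=13-16: P2@Q0 runs 3, rem=6, I/O yield, promote→Q0. Q0=[P3,P5,P2] Q1=[P1,P4] Q2=[]
t=16-18: P3@Q0 runs 2, rem=6, I/O yield, promote→Q0. Q0=[P5,P2,P3] Q1=[P1,P4] Q2=[]
t=18-20: P5@Q0 runs 2, rem=8, I/O yield, promote→Q0. Q0=[P2,P3,P5] Q1=[P1,P4] Q2=[]
t=20-23: P2@Q0 runs 3, rem=3, I/O yield, promote→Q0. Q0=[P3,P5,P2] Q1=[P1,P4] Q2=[]
t=23-25: P3@Q0 runs 2, rem=4, I/O yield, promote→Q0. Q0=[P5,P2,P3] Q1=[P1,P4] Q2=[]
t=25-27: P5@Q0 runs 2, rem=6, I/O yield, promote→Q0. Q0=[P2,P3,P5] Q1=[P1,P4] Q2=[]
t=27-30: P2@Q0 runs 3, rem=0, completes. Q0=[P3,P5] Q1=[P1,P4] Q2=[]
t=30-32: P3@Q0 runs 2, rem=2, I/O yield, promote→Q0. Q0=[P5,P3] Q1=[P1,P4] Q2=[]
t=32-34: P5@Q0 runs 2, rem=4, I/O yield, promote→Q0. Q0=[P3,P5] Q1=[P1,P4] Q2=[]
t=34-36: P3@Q0 runs 2, rem=0, completes. Q0=[P5] Q1=[P1,P4] Q2=[]
t=36-38: P5@Q0 runs 2, rem=2, I/O yield, promote→Q0. Q0=[P5] Q1=[P1,P4] Q2=[]
t=38-40: P5@Q0 runs 2, rem=0, completes. Q0=[] Q1=[P1,P4] Q2=[]
t=40-44: P1@Q1 runs 4, rem=8, quantum used, demote→Q2. Q0=[] Q1=[P4] Q2=[P1]
t=44-48: P4@Q1 runs 4, rem=1, quantum used, demote→Q2. Q0=[] Q1=[] Q2=[P1,P4]
t=48-56: P1@Q2 runs 8, rem=0, completes. Q0=[] Q1=[] Q2=[P4]
t=56-57: P4@Q2 runs 1, rem=0, completes. Q0=[] Q1=[] Q2=[]

Answer: 1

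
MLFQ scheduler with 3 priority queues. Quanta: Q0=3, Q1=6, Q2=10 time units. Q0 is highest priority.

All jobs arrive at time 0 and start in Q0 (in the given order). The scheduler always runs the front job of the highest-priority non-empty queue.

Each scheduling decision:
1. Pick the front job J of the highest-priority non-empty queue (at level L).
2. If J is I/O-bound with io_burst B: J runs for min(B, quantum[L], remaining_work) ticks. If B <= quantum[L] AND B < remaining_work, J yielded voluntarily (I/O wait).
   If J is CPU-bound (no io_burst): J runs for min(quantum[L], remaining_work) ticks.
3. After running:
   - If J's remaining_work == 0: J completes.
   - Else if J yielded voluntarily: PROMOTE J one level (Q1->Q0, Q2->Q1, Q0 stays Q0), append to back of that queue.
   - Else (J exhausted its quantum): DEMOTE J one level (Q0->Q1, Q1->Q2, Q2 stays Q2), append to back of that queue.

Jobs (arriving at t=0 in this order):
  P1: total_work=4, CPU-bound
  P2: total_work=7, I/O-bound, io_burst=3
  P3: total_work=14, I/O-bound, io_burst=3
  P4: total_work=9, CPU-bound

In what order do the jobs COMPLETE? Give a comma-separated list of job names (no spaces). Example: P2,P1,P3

Answer: P2,P3,P1,P4

Derivation:
t=0-3: P1@Q0 runs 3, rem=1, quantum used, demote→Q1. Q0=[P2,P3,P4] Q1=[P1] Q2=[]
t=3-6: P2@Q0 runs 3, rem=4, I/O yield, promote→Q0. Q0=[P3,P4,P2] Q1=[P1] Q2=[]
t=6-9: P3@Q0 runs 3, rem=11, I/O yield, promote→Q0. Q0=[P4,P2,P3] Q1=[P1] Q2=[]
t=9-12: P4@Q0 runs 3, rem=6, quantum used, demote→Q1. Q0=[P2,P3] Q1=[P1,P4] Q2=[]
t=12-15: P2@Q0 runs 3, rem=1, I/O yield, promote→Q0. Q0=[P3,P2] Q1=[P1,P4] Q2=[]
t=15-18: P3@Q0 runs 3, rem=8, I/O yield, promote→Q0. Q0=[P2,P3] Q1=[P1,P4] Q2=[]
t=18-19: P2@Q0 runs 1, rem=0, completes. Q0=[P3] Q1=[P1,P4] Q2=[]
t=19-22: P3@Q0 runs 3, rem=5, I/O yield, promote→Q0. Q0=[P3] Q1=[P1,P4] Q2=[]
t=22-25: P3@Q0 runs 3, rem=2, I/O yield, promote→Q0. Q0=[P3] Q1=[P1,P4] Q2=[]
t=25-27: P3@Q0 runs 2, rem=0, completes. Q0=[] Q1=[P1,P4] Q2=[]
t=27-28: P1@Q1 runs 1, rem=0, completes. Q0=[] Q1=[P4] Q2=[]
t=28-34: P4@Q1 runs 6, rem=0, completes. Q0=[] Q1=[] Q2=[]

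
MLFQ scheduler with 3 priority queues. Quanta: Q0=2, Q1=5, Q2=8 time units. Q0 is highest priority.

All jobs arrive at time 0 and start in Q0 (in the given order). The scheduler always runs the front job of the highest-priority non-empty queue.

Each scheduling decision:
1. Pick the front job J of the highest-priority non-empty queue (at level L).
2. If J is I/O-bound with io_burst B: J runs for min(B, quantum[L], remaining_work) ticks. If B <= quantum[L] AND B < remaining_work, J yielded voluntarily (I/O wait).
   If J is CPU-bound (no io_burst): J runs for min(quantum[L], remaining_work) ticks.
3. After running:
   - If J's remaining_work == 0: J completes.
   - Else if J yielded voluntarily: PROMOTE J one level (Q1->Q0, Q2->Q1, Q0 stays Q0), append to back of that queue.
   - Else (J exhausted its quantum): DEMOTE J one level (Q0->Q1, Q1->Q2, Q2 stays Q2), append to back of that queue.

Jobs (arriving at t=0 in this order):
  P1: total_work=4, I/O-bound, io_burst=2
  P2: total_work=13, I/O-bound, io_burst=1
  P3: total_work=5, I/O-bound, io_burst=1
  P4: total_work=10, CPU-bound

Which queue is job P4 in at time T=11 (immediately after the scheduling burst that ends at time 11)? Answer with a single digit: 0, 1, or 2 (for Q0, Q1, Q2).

Answer: 1

Derivation:
t=0-2: P1@Q0 runs 2, rem=2, I/O yield, promote→Q0. Q0=[P2,P3,P4,P1] Q1=[] Q2=[]
t=2-3: P2@Q0 runs 1, rem=12, I/O yield, promote→Q0. Q0=[P3,P4,P1,P2] Q1=[] Q2=[]
t=3-4: P3@Q0 runs 1, rem=4, I/O yield, promote→Q0. Q0=[P4,P1,P2,P3] Q1=[] Q2=[]
t=4-6: P4@Q0 runs 2, rem=8, quantum used, demote→Q1. Q0=[P1,P2,P3] Q1=[P4] Q2=[]
t=6-8: P1@Q0 runs 2, rem=0, completes. Q0=[P2,P3] Q1=[P4] Q2=[]
t=8-9: P2@Q0 runs 1, rem=11, I/O yield, promote→Q0. Q0=[P3,P2] Q1=[P4] Q2=[]
t=9-10: P3@Q0 runs 1, rem=3, I/O yield, promote→Q0. Q0=[P2,P3] Q1=[P4] Q2=[]
t=10-11: P2@Q0 runs 1, rem=10, I/O yield, promote→Q0. Q0=[P3,P2] Q1=[P4] Q2=[]
t=11-12: P3@Q0 runs 1, rem=2, I/O yield, promote→Q0. Q0=[P2,P3] Q1=[P4] Q2=[]
t=12-13: P2@Q0 runs 1, rem=9, I/O yield, promote→Q0. Q0=[P3,P2] Q1=[P4] Q2=[]
t=13-14: P3@Q0 runs 1, rem=1, I/O yield, promote→Q0. Q0=[P2,P3] Q1=[P4] Q2=[]
t=14-15: P2@Q0 runs 1, rem=8, I/O yield, promote→Q0. Q0=[P3,P2] Q1=[P4] Q2=[]
t=15-16: P3@Q0 runs 1, rem=0, completes. Q0=[P2] Q1=[P4] Q2=[]
t=16-17: P2@Q0 runs 1, rem=7, I/O yield, promote→Q0. Q0=[P2] Q1=[P4] Q2=[]
t=17-18: P2@Q0 runs 1, rem=6, I/O yield, promote→Q0. Q0=[P2] Q1=[P4] Q2=[]
t=18-19: P2@Q0 runs 1, rem=5, I/O yield, promote→Q0. Q0=[P2] Q1=[P4] Q2=[]
t=19-20: P2@Q0 runs 1, rem=4, I/O yield, promote→Q0. Q0=[P2] Q1=[P4] Q2=[]
t=20-21: P2@Q0 runs 1, rem=3, I/O yield, promote→Q0. Q0=[P2] Q1=[P4] Q2=[]
t=21-22: P2@Q0 runs 1, rem=2, I/O yield, promote→Q0. Q0=[P2] Q1=[P4] Q2=[]
t=22-23: P2@Q0 runs 1, rem=1, I/O yield, promote→Q0. Q0=[P2] Q1=[P4] Q2=[]
t=23-24: P2@Q0 runs 1, rem=0, completes. Q0=[] Q1=[P4] Q2=[]
t=24-29: P4@Q1 runs 5, rem=3, quantum used, demote→Q2. Q0=[] Q1=[] Q2=[P4]
t=29-32: P4@Q2 runs 3, rem=0, completes. Q0=[] Q1=[] Q2=[]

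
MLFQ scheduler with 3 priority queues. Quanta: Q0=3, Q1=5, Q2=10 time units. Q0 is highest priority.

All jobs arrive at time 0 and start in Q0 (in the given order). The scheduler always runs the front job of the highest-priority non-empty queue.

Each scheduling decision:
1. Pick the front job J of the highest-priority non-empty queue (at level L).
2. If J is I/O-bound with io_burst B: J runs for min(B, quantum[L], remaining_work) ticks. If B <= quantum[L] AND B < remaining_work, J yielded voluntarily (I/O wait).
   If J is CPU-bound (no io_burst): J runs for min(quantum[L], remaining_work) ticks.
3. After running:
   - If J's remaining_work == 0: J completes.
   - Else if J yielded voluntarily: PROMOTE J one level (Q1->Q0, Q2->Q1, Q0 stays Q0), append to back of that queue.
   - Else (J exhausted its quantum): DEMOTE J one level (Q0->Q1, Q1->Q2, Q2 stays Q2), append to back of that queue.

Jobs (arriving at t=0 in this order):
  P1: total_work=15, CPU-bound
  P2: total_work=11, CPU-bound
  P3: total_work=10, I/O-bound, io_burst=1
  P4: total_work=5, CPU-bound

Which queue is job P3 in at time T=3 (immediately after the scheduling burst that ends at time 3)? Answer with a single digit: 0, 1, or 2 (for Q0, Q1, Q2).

t=0-3: P1@Q0 runs 3, rem=12, quantum used, demote→Q1. Q0=[P2,P3,P4] Q1=[P1] Q2=[]
t=3-6: P2@Q0 runs 3, rem=8, quantum used, demote→Q1. Q0=[P3,P4] Q1=[P1,P2] Q2=[]
t=6-7: P3@Q0 runs 1, rem=9, I/O yield, promote→Q0. Q0=[P4,P3] Q1=[P1,P2] Q2=[]
t=7-10: P4@Q0 runs 3, rem=2, quantum used, demote→Q1. Q0=[P3] Q1=[P1,P2,P4] Q2=[]
t=10-11: P3@Q0 runs 1, rem=8, I/O yield, promote→Q0. Q0=[P3] Q1=[P1,P2,P4] Q2=[]
t=11-12: P3@Q0 runs 1, rem=7, I/O yield, promote→Q0. Q0=[P3] Q1=[P1,P2,P4] Q2=[]
t=12-13: P3@Q0 runs 1, rem=6, I/O yield, promote→Q0. Q0=[P3] Q1=[P1,P2,P4] Q2=[]
t=13-14: P3@Q0 runs 1, rem=5, I/O yield, promote→Q0. Q0=[P3] Q1=[P1,P2,P4] Q2=[]
t=14-15: P3@Q0 runs 1, rem=4, I/O yield, promote→Q0. Q0=[P3] Q1=[P1,P2,P4] Q2=[]
t=15-16: P3@Q0 runs 1, rem=3, I/O yield, promote→Q0. Q0=[P3] Q1=[P1,P2,P4] Q2=[]
t=16-17: P3@Q0 runs 1, rem=2, I/O yield, promote→Q0. Q0=[P3] Q1=[P1,P2,P4] Q2=[]
t=17-18: P3@Q0 runs 1, rem=1, I/O yield, promote→Q0. Q0=[P3] Q1=[P1,P2,P4] Q2=[]
t=18-19: P3@Q0 runs 1, rem=0, completes. Q0=[] Q1=[P1,P2,P4] Q2=[]
t=19-24: P1@Q1 runs 5, rem=7, quantum used, demote→Q2. Q0=[] Q1=[P2,P4] Q2=[P1]
t=24-29: P2@Q1 runs 5, rem=3, quantum used, demote→Q2. Q0=[] Q1=[P4] Q2=[P1,P2]
t=29-31: P4@Q1 runs 2, rem=0, completes. Q0=[] Q1=[] Q2=[P1,P2]
t=31-38: P1@Q2 runs 7, rem=0, completes. Q0=[] Q1=[] Q2=[P2]
t=38-41: P2@Q2 runs 3, rem=0, completes. Q0=[] Q1=[] Q2=[]

Answer: 0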